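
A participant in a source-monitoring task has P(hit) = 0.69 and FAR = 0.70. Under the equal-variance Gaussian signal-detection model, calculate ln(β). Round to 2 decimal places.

ln β = 0.01

z(H) = 0.496
z(FA) = 0.524
ln β = −½·[z(H)² − z(FA)²] = −0.5 × (0.246 − 0.275) = 0.0145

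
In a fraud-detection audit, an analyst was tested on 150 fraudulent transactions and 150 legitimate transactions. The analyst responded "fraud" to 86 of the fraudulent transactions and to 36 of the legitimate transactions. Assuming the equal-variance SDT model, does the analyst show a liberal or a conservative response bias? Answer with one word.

conservative

z(H) = 0.185, z(FA) = -0.706
c = −½·(z(H) + z(FA)) = 0.2605
c > 0 → conservative criterion (biased toward responding “no”).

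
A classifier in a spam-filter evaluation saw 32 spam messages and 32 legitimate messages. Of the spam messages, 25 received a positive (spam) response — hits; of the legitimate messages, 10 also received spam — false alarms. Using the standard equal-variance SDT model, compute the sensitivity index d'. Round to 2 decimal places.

H = 25/32 = 0.7812
FA = 10/32 = 0.3125
z(H) = z(0.7812) = 0.776
z(FA) = z(0.3125) = -0.489
d' = z(H) − z(FA) = 0.776 − (-0.489) = 1.265

d' = 1.27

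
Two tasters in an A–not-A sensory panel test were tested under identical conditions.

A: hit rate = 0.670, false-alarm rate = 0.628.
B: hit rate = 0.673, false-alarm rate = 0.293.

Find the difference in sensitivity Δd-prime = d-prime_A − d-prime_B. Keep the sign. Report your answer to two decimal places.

A: z(0.670) = 0.440, z(0.628) = 0.327, d' = 0.113
B: z(0.673) = 0.448, z(0.293) = -0.545, d' = 0.993
Δd' = d'_A − d'_B = 0.113 − 0.993 = -0.880
B has the higher sensitivity.

Δd-prime = -0.88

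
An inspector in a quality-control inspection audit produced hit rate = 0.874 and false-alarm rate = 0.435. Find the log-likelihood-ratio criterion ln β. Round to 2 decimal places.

z(H) = z(0.874) = 1.146
z(FA) = z(0.435) = -0.164
ln β = −½·[z(H)² − z(FA)²] = −0.5 × (1.313 − 0.027) = -0.643

ln β = -0.64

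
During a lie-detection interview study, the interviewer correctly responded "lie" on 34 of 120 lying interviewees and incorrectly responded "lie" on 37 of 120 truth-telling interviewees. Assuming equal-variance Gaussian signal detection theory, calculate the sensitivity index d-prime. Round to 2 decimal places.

H = 34/120 = 0.2833
FA = 37/120 = 0.3083
Φ⁻¹(H) = -0.5731
Φ⁻¹(FA) = -0.5007
d' = z(H) − z(FA) = -0.5731 − (-0.5007) = -0.0724

d-prime = -0.07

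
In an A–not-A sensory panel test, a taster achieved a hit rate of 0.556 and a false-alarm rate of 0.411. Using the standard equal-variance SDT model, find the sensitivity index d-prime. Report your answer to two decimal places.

z(0.556) = 0.1408, z(0.411) = -0.2250
d' = z(H) − z(FA) = 0.1408 − (-0.2250) = 0.3658

d-prime = 0.37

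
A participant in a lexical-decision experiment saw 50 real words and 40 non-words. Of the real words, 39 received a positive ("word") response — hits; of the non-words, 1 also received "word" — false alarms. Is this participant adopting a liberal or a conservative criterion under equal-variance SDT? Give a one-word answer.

z(H) = 0.772, z(FA) = -1.960
c = −½·(z(H) + z(FA)) = 0.594
c > 0 → conservative criterion (biased toward responding “no”).

conservative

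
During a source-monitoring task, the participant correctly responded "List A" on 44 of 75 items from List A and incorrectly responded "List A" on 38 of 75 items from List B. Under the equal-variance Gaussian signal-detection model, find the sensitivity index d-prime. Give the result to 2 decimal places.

d-prime = 0.20

H = 44/75 = 0.5867
FA = 38/75 = 0.5067
z(H) = 0.219
z(FA) = 0.017
d' = z(H) − z(FA) = 0.219 − 0.017 = 0.202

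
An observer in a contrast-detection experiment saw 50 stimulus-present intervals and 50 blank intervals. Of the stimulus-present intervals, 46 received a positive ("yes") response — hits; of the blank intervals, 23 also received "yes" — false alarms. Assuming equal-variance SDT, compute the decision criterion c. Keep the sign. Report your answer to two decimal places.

c = -0.65

H = 46/50 = 0.9200
FA = 23/50 = 0.4600
z(H) = 1.4051
z(FA) = -0.1004
c = −½·[z(H) + z(FA)] = −0.5 × (1.4051 + (-0.1004)) = -0.65235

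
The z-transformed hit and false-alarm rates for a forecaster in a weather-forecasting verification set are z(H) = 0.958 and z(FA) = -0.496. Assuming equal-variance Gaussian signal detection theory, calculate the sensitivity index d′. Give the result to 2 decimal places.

d′ = 1.45

d' = z(H) − z(FA) = 0.958 − (-0.496) = 1.454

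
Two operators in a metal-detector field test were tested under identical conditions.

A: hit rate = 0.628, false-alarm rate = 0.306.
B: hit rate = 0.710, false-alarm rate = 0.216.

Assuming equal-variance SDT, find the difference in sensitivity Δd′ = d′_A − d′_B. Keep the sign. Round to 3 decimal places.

A: z(0.628) = 0.3266, z(0.306) = -0.5072, d' = 0.8338
B: z(0.710) = 0.5534, z(0.216) = -0.7858, d' = 1.3392
Δd' = d'_A − d'_B = 0.8338 − 1.3392 = -0.5054
B has the higher sensitivity.

Δd′ = -0.505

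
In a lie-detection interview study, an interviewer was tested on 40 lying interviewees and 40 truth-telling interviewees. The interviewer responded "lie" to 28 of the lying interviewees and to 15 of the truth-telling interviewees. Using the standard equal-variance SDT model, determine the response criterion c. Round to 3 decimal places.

c = -0.103

H = 28/40 = 0.7000
FA = 15/40 = 0.3750
Φ⁻¹(H) = Φ⁻¹(0.7000) = 0.5244
Φ⁻¹(FA) = Φ⁻¹(0.3750) = -0.3186
c = −½·[z(H) + z(FA)] = −0.5 × (0.5244 + (-0.3186)) = -0.1029
c < 0: the interviewer has a liberal response bias.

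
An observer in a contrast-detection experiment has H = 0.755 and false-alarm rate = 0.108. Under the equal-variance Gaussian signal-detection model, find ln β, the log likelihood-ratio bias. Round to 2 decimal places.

ln β = 0.53

z(H) = 0.690
z(FA) = -1.237
ln β = −½·[z(H)² − z(FA)²] = −0.5 × (0.476 − 1.530) = 0.527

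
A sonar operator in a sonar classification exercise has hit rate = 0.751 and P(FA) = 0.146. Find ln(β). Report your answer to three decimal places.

ln β = 0.326

z(0.751) = 0.6776, z(0.146) = -1.0537
ln β = −½·[z(H)² − z(FA)²] = −0.5 × (0.4591 − 1.1103) = 0.3256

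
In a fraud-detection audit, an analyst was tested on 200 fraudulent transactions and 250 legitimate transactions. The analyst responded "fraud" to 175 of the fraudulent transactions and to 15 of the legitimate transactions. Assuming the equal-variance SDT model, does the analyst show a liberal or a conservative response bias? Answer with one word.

conservative

z(H) = 1.150, z(FA) = -1.555
c = −½·(z(H) + z(FA)) = 0.2025
c > 0 → conservative criterion (biased toward responding “no”).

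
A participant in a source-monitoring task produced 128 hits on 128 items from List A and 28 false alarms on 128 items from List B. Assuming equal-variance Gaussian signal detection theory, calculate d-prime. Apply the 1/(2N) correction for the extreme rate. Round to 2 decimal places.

The hit rate is 128/128 = 1, so apply the 1/(2N) correction: H → 1 − 1/(2·128) = 0.99609.
z(H) = z(0.99609) = 2.660
z(FA) = z(0.21875) = -0.776
d' = 2.660 − (-0.776) = 3.436

d-prime = 3.44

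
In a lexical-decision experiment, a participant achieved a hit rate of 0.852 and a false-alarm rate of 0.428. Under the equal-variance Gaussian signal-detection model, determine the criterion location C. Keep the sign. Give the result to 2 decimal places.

z(H) = z(0.852) = 1.0450
z(FA) = z(0.428) = -0.1815
c = −½·[z(H) + z(FA)] = −0.5 × (1.0450 + (-0.1815)) = -0.43175

C = -0.43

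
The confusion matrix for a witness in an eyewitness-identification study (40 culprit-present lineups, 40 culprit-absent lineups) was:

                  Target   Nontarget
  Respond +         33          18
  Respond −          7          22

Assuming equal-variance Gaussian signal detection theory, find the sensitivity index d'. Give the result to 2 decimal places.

d' = 1.06

H = 33/40 = 0.8250
FA = 18/40 = 0.4500
Φ⁻¹(0.8250) = 0.935, Φ⁻¹(0.4500) = -0.126
d' = z(H) − z(FA) = 0.935 − (-0.126) = 1.061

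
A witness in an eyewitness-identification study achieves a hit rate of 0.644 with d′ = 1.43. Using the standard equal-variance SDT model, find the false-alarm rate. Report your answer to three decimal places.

false-alarm rate = 0.144

z(hit rate) = z(0.644) = 0.3692
z(FA) = z(H) − d' = 0.3692 − 1.43 = -1.0608
false-alarm rate = Φ(-1.0608) = 0.1444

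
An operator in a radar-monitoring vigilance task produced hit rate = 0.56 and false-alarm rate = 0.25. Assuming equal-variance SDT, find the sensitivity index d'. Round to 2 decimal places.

d' = 0.83

z(0.56) = 0.151, z(0.25) = -0.674
d' = z(H) − z(FA) = 0.151 − (-0.674) = 0.825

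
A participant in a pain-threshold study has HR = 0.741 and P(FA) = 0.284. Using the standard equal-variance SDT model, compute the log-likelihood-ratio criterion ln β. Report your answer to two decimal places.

ln β = -0.05

Φ⁻¹(0.741) = 0.646, Φ⁻¹(0.284) = -0.571
ln β = −½·[z(H)² − z(FA)²] = −0.5 × (0.417 − 0.326) = -0.0455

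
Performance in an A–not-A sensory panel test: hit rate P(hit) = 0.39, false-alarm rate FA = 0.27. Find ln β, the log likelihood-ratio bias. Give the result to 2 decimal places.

Φ⁻¹(0.39) = -0.279, Φ⁻¹(0.27) = -0.613
ln β = −½·[z(H)² − z(FA)²] = −0.5 × (0.078 − 0.376) = 0.149

ln β = 0.15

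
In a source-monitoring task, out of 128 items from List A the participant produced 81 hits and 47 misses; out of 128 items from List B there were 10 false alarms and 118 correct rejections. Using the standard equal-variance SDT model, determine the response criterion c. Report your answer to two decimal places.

c = 0.54

H = 81/128 = 0.6328
FA = 10/128 = 0.0781
Φ⁻¹(H) = Φ⁻¹(0.6328) = 0.339
Φ⁻¹(FA) = Φ⁻¹(0.0781) = -1.418
c = −½·[z(H) + z(FA)] = −0.5 × (0.339 + (-1.418)) = 0.5395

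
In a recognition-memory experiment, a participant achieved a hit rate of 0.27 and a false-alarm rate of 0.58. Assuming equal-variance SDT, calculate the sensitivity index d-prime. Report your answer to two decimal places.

Φ⁻¹(0.27) = -0.6128, Φ⁻¹(0.58) = 0.2019
d' = z(H) − z(FA) = -0.6128 − 0.2019 = -0.8147

d-prime = -0.81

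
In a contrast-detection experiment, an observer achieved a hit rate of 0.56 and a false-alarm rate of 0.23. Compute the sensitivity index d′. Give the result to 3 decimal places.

d′ = 0.890

z(H) = z(0.56) = 0.1510
z(FA) = z(0.23) = -0.7388
d' = z(H) − z(FA) = 0.1510 − (-0.7388) = 0.8898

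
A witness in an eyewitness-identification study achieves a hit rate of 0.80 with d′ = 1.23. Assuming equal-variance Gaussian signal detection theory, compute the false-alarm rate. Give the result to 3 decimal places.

false-alarm rate = 0.349

z(hit rate) = z(0.80) = 0.8416
z(FA) = z(H) − d' = 0.8416 − 1.23 = -0.3884
false-alarm rate = Φ(-0.3884) = 0.3489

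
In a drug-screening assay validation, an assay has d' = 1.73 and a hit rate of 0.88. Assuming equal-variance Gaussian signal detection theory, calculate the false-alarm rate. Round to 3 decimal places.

z(hit rate) = z(0.88) = 1.1750
z(FA) = z(H) − d' = 1.1750 − 1.73 = -0.5550
false-alarm rate = Φ(-0.5550) = 0.2894

false-alarm rate = 0.289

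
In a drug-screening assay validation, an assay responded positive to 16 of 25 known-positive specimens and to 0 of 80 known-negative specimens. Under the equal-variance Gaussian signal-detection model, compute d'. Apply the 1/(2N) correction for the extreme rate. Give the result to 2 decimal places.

The false-alarm rate is 0/80 = 0, so apply the 1/(2N) correction: FA → 1/(2·80) = 0.00625.
z(H) = z(0.64000) = 0.358
z(FA) = z(0.00625) = -2.498
d' = 0.358 − (-2.498) = 2.856

d' = 2.86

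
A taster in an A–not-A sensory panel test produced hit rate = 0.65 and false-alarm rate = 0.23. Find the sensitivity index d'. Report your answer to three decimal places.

d' = 1.124

Φ⁻¹(0.65) = 0.3853, Φ⁻¹(0.23) = -0.7388
d' = z(H) − z(FA) = 0.3853 − (-0.7388) = 1.1241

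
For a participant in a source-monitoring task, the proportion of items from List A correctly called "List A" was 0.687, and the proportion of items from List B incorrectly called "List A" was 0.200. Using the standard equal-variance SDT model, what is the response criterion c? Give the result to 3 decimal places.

c = 0.177

z(H) = z(0.687) = 0.4874
z(FA) = z(0.200) = -0.8416
c = −½·[z(H) + z(FA)] = −0.5 × (0.4874 + (-0.8416)) = 0.1771
c > 0: the participant has a conservative response bias.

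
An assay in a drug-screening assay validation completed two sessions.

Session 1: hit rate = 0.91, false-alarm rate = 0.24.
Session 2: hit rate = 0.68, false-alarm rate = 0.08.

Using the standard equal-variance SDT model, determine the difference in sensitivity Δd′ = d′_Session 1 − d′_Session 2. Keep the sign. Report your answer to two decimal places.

Δd′ = 0.17

Session 1: z(0.91) = 1.341, z(0.24) = -0.706, d' = 2.047
Session 2: z(0.68) = 0.468, z(0.08) = -1.405, d' = 1.873
Δd' = d'_Session 1 − d'_Session 2 = 2.047 − 1.873 = 0.174
Session 1 has the higher sensitivity.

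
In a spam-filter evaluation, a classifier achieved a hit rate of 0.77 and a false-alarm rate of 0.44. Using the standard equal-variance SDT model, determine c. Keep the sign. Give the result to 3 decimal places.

z(0.77) = 0.7388, z(0.44) = -0.1510
c = −½·[z(H) + z(FA)] = −0.5 × (0.7388 + (-0.1510)) = -0.2939
c < 0: the classifier has a liberal response bias.

c = -0.294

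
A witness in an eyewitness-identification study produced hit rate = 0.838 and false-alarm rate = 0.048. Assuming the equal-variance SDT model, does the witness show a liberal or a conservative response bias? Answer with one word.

z(H) = 0.986, z(FA) = -1.665
c = −½·(z(H) + z(FA)) = 0.3395
c > 0 → conservative criterion (biased toward responding “no”).

conservative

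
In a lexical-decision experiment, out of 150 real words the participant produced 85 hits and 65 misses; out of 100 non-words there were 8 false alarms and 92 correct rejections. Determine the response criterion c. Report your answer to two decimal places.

c = 0.62

H = 85/150 = 0.5667
FA = 8/100 = 0.0800
z(H) = 0.1680
z(FA) = -1.4051
c = −½·[z(H) + z(FA)] = −0.5 × (0.1680 + (-1.4051)) = 0.61855
c > 0: the participant has a conservative response bias.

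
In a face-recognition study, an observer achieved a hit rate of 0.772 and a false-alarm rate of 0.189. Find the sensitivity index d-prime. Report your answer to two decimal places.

d-prime = 1.63

z(H) = 0.7454
z(FA) = -0.8816
d' = z(H) − z(FA) = 0.7454 − (-0.8816) = 1.6270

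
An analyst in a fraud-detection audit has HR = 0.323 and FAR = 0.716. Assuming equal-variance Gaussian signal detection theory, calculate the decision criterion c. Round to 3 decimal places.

z(H) = -0.4593
z(FA) = 0.5710
c = −½·[z(H) + z(FA)] = −0.5 × (-0.4593 + 0.5710) = -0.05585
c < 0: the analyst has a liberal response bias.

c = -0.056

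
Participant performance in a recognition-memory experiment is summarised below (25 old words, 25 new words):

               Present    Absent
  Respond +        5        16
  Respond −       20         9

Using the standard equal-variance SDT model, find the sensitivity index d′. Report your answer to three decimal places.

d′ = -1.200

H = 5/25 = 0.2000
FA = 16/25 = 0.6400
Φ⁻¹(0.2000) = -0.8416, Φ⁻¹(0.6400) = 0.3585
d' = z(H) − z(FA) = -0.8416 − 0.3585 = -1.2001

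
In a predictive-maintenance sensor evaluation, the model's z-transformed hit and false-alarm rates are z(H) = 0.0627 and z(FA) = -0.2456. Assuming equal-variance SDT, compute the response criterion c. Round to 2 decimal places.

c = −½·[z(H) + z(FA)] = −½·(0.0627 + (-0.2456)) = 0.09145
c > 0: the model has a conservative response bias.

c = 0.09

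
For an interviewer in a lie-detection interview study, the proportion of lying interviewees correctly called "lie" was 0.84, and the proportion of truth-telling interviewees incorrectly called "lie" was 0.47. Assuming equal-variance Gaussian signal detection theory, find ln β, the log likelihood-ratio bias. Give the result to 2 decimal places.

ln β = -0.49

z(0.84) = 0.994, z(0.47) = -0.075
ln β = −½·[z(H)² − z(FA)²] = −0.5 × (0.988 − 0.006) = -0.491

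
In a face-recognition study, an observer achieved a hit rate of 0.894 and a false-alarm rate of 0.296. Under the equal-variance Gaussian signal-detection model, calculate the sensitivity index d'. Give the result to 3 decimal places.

z(H) = 1.2481
z(FA) = -0.5359
d' = z(H) − z(FA) = 1.2481 − (-0.5359) = 1.7840

d' = 1.784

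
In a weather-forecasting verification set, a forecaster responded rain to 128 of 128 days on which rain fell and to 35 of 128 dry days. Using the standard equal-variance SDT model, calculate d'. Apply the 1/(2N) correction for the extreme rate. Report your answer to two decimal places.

d' = 3.26

The hit rate is 128/128 = 1, so apply the 1/(2N) correction: H → 1 − 1/(2·128) = 0.99609.
z(H) = z(0.99609) = 2.660
z(FA) = z(0.27344) = -0.602
d' = 2.660 − (-0.602) = 3.262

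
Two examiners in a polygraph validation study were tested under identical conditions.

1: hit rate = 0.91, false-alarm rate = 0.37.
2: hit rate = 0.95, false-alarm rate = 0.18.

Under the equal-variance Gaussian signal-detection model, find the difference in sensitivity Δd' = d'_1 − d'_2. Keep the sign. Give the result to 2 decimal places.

1: z(0.91) = 1.341, z(0.37) = -0.332, d' = 1.673
2: z(0.95) = 1.645, z(0.18) = -0.915, d' = 2.560
Δd' = d'_1 − d'_2 = 1.673 − 2.560 = -0.887
2 has the higher sensitivity.

Δd' = -0.89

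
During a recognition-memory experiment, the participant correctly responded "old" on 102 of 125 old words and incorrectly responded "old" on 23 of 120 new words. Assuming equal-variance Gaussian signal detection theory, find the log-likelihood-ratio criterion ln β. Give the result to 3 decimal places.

ln β = -0.025

H = 102/125 = 0.8160
FA = 23/120 = 0.1917
z(H) = z(0.8160) = 0.9002
z(FA) = z(0.1917) = -0.8716
ln β = −½·[z(H)² − z(FA)²] = −0.5 × (0.8104 − 0.7597) = -0.02535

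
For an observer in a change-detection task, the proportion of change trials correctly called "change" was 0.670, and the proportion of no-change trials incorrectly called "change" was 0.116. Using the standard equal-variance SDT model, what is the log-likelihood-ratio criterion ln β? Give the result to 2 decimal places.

ln β = 0.62

z(H) = z(0.670) = 0.440
z(FA) = z(0.116) = -1.195
ln β = −½·[z(H)² − z(FA)²] = −0.5 × (0.194 − 1.428) = 0.617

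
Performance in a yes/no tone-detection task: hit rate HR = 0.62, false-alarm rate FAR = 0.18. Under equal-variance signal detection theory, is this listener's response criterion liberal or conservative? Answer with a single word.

conservative

z(H) = 0.305, z(FA) = -0.915
c = −½·(z(H) + z(FA)) = 0.305
c > 0 → conservative criterion (biased toward responding “no”).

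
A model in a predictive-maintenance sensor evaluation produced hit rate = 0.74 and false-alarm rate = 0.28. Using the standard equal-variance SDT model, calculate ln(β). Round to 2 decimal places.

ln β = -0.04

z(0.74) = 0.643, z(0.28) = -0.583
ln β = −½·[z(H)² − z(FA)²] = −0.5 × (0.413 − 0.340) = -0.0365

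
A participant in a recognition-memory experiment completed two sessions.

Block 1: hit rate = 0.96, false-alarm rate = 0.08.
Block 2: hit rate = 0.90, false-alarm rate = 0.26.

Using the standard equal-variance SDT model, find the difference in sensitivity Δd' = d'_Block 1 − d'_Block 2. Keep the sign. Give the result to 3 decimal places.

Block 1: z(0.96) = 1.7507, z(0.08) = -1.4051, d' = 3.1558
Block 2: z(0.90) = 1.2816, z(0.26) = -0.6433, d' = 1.9249
Δd' = d'_Block 1 − d'_Block 2 = 3.1558 − 1.9249 = 1.2309
Block 1 has the higher sensitivity.

Δd' = 1.231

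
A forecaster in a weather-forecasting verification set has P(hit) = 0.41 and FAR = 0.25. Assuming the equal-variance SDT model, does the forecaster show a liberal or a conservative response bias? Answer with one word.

conservative

z(H) = -0.228, z(FA) = -0.674
c = −½·(z(H) + z(FA)) = 0.451
c > 0 → conservative criterion (biased toward responding “no”).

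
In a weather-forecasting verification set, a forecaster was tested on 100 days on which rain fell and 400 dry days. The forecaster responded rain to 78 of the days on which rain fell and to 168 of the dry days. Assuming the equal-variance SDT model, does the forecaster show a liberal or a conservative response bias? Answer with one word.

z(H) = 0.772, z(FA) = -0.202
c = −½·(z(H) + z(FA)) = -0.285
c < 0 → liberal criterion (biased toward responding “yes”).

liberal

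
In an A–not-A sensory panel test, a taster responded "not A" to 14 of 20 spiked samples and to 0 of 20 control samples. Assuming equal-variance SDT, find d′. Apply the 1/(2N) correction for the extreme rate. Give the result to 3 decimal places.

The false-alarm rate is 0/20 = 0, so apply the 1/(2N) correction: FA → 1/(2·20) = 0.02500.
z(H) = z(0.70000) = 0.5244
z(FA) = z(0.02500) = -1.9600
d' = 0.5244 − (-1.9600) = 2.4844

d′ = 2.484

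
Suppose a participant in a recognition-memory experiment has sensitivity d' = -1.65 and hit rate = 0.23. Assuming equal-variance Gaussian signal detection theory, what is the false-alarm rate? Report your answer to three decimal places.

z(hit rate) = z(0.23) = -0.7388
z(FA) = z(H) − d' = -0.7388 − (-1.65) = 0.9112
false-alarm rate = Φ(0.9112) = 0.8189

false-alarm rate = 0.819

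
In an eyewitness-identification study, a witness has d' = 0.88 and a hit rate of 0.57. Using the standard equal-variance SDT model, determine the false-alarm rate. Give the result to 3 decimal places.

z(hit rate) = z(0.57) = 0.1764
z(FA) = z(H) − d' = 0.1764 − 0.88 = -0.7036
false-alarm rate = Φ(-0.7036) = 0.2408

false-alarm rate = 0.241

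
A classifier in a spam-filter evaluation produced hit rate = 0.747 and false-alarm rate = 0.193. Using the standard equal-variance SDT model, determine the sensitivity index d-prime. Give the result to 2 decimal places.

d-prime = 1.53

Φ⁻¹(H) = Φ⁻¹(0.747) = 0.665
Φ⁻¹(FA) = Φ⁻¹(0.193) = -0.867
d' = z(H) − z(FA) = 0.665 − (-0.867) = 1.532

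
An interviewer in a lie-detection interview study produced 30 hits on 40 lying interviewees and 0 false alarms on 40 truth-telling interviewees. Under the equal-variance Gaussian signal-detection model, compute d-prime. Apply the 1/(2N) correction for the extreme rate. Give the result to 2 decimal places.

The false-alarm rate is 0/40 = 0, so apply the 1/(2N) correction: FA → 1/(2·40) = 0.01250.
z(H) = z(0.75000) = 0.674
z(FA) = z(0.01250) = -2.241
d' = 0.674 − (-2.241) = 2.915

d-prime = 2.92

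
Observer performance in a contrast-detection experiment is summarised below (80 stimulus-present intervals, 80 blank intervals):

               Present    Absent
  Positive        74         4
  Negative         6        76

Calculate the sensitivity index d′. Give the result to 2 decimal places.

d′ = 3.08

H = 74/80 = 0.9250
FA = 4/80 = 0.0500
z(H) = 1.4395
z(FA) = -1.6449
d' = z(H) − z(FA) = 1.4395 − (-1.6449) = 3.0844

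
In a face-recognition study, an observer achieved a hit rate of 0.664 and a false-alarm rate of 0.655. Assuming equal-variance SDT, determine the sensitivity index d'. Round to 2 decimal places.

d' = 0.02

Φ⁻¹(H) = Φ⁻¹(0.664) = 0.4234
Φ⁻¹(FA) = Φ⁻¹(0.655) = 0.3989
d' = z(H) − z(FA) = 0.4234 − 0.3989 = 0.0245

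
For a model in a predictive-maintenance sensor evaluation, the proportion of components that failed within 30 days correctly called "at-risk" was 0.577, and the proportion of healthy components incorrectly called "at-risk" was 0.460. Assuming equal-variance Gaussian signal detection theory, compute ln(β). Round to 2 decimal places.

ln β = -0.01

Φ⁻¹(0.577) = 0.194, Φ⁻¹(0.460) = -0.100
ln β = −½·[z(H)² − z(FA)²] = −0.5 × (0.038 − 0.010) = -0.014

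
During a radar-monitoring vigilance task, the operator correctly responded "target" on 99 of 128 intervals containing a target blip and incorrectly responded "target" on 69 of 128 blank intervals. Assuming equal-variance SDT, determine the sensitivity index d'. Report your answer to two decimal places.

d' = 0.65

H = 99/128 = 0.7734
FA = 69/128 = 0.5391
Φ⁻¹(H) = Φ⁻¹(0.7734) = 0.750
Φ⁻¹(FA) = Φ⁻¹(0.5391) = 0.098
d' = z(H) − z(FA) = 0.750 − 0.098 = 0.652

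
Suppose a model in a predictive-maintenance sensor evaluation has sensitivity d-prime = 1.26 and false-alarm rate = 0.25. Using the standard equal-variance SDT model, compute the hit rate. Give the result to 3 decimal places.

hit rate = 0.721

z(false-alarm rate) = z(0.25) = -0.6745
z(H) = z(FA) + d' = -0.6745 + 1.26 = 0.5855
hit rate = Φ(0.5855) = 0.7209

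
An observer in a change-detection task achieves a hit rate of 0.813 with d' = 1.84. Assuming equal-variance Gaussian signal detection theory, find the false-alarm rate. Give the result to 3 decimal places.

z(hit rate) = z(0.813) = 0.8890
z(FA) = z(H) − d' = 0.8890 − 1.84 = -0.9510
false-alarm rate = Φ(-0.9510) = 0.1708

false-alarm rate = 0.171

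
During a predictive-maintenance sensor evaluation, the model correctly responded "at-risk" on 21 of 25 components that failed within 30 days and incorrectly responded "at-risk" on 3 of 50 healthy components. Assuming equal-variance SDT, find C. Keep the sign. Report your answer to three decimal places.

H = 21/25 = 0.8400
FA = 3/50 = 0.0600
z(H) = z(0.8400) = 0.9945
z(FA) = z(0.0600) = -1.5548
c = −½·[z(H) + z(FA)] = −0.5 × (0.9945 + (-1.5548)) = 0.28015

C = 0.280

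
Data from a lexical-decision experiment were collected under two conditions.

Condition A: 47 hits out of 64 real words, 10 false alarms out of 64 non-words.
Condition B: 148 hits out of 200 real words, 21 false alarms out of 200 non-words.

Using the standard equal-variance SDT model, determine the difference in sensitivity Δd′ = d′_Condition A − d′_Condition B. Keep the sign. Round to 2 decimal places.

Δd′ = -0.26

Condition A: z(0.7344) = 0.626, z(0.1562) = -1.010, d' = 1.636
Condition B: z(0.7400) = 0.643, z(0.1050) = -1.254, d' = 1.897
Δd' = d'_Condition A − d'_Condition B = 1.636 − 1.897 = -0.261
Condition B has the higher sensitivity.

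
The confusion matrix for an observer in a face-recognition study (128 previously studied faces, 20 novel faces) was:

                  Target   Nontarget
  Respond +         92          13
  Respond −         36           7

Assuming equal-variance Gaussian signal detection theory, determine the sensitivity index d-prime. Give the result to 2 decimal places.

H = 92/128 = 0.7188
FA = 13/20 = 0.6500
z(H) = 0.579
z(FA) = 0.385
d' = z(H) − z(FA) = 0.579 − 0.385 = 0.194

d-prime = 0.19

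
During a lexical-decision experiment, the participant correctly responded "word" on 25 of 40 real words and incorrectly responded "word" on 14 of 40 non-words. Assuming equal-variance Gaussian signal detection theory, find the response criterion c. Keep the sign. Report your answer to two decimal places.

c = 0.03

H = 25/40 = 0.6250
FA = 14/40 = 0.3500
Φ⁻¹(H) = 0.319
Φ⁻¹(FA) = -0.385
c = −½·[z(H) + z(FA)] = −0.5 × (0.319 + (-0.385)) = 0.033
c > 0: the participant has a conservative response bias.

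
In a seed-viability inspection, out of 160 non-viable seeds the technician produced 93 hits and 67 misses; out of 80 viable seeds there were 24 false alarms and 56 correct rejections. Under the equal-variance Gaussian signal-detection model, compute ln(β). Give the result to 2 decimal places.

ln β = 0.12

H = 93/160 = 0.5813
FA = 24/80 = 0.3000
z(H) = z(0.5813) = 0.205
z(FA) = z(0.3000) = -0.524
ln β = −½·[z(H)² − z(FA)²] = −0.5 × (0.042 − 0.275) = 0.1165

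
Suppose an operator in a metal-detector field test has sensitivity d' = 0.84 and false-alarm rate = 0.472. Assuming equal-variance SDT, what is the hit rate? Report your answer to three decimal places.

hit rate = 0.779

z(false-alarm rate) = z(0.472) = -0.0702
z(H) = z(FA) + d' = -0.0702 + 0.84 = 0.7698
hit rate = Φ(0.7698) = 0.7793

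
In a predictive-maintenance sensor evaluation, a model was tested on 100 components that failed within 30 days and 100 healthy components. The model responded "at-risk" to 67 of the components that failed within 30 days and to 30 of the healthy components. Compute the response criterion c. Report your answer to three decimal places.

c = 0.042

H = 67/100 = 0.6700
FA = 30/100 = 0.3000
z(H) = z(0.6700) = 0.4399
z(FA) = z(0.3000) = -0.5244
c = −½·[z(H) + z(FA)] = −0.5 × (0.4399 + (-0.5244)) = 0.04225
c > 0: the model has a conservative response bias.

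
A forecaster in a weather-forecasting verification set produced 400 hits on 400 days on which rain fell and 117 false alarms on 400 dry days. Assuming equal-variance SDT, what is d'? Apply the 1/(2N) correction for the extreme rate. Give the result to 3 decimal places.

The hit rate is 400/400 = 1, so apply the 1/(2N) correction: H → 1 − 1/(2·400) = 0.99875.
z(H) = z(0.99875) = 3.0233
z(FA) = z(0.29250) = -0.5461
d' = 3.0233 − (-0.5461) = 3.5694

d' = 3.569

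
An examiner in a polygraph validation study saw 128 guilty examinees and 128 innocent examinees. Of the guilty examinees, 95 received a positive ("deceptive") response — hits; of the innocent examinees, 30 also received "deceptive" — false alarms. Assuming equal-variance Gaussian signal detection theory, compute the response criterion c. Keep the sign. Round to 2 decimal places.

H = 95/128 = 0.7422
FA = 30/128 = 0.2344
z(0.7422) = 0.650, z(0.2344) = -0.724
c = −½·[z(H) + z(FA)] = −0.5 × (0.650 + (-0.724)) = 0.037

c = 0.04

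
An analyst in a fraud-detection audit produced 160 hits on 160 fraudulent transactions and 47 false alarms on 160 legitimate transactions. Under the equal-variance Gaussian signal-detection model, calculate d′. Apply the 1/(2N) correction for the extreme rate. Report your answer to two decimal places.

d′ = 3.28

The hit rate is 160/160 = 1, so apply the 1/(2N) correction: H → 1 − 1/(2·160) = 0.99687.
z(H) = z(0.99687) = 2.734
z(FA) = z(0.29375) = -0.542
d' = 2.734 − (-0.542) = 3.276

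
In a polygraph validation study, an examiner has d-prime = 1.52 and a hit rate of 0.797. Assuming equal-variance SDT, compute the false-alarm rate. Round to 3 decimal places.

z(hit rate) = z(0.797) = 0.8310
z(FA) = z(H) − d' = 0.8310 − 1.52 = -0.6890
false-alarm rate = Φ(-0.6890) = 0.2454

false-alarm rate = 0.245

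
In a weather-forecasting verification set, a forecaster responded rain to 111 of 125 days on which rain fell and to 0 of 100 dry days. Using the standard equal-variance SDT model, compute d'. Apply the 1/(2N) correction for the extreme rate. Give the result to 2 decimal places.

The false-alarm rate is 0/100 = 0, so apply the 1/(2N) correction: FA → 1/(2·100) = 0.00500.
z(H) = z(0.88800) = 1.216
z(FA) = z(0.00500) = -2.576
d' = 1.216 − (-2.576) = 3.792

d' = 3.79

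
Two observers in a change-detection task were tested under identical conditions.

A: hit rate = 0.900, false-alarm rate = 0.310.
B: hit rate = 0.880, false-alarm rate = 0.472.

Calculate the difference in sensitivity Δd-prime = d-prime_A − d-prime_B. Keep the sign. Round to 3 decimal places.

A: z(0.900) = 1.2816, z(0.310) = -0.4959, d' = 1.7775
B: z(0.880) = 1.1750, z(0.472) = -0.0702, d' = 1.2452
Δd' = d'_A − d'_B = 1.7775 − 1.2452 = 0.5323
A has the higher sensitivity.

Δd-prime = 0.532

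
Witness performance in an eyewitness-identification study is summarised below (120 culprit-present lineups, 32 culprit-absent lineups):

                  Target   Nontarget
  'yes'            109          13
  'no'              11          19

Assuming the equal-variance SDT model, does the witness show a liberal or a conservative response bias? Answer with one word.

liberal

z(H) = 1.331, z(FA) = -0.237
c = −½·(z(H) + z(FA)) = -0.547
c < 0 → liberal criterion (biased toward responding “yes”).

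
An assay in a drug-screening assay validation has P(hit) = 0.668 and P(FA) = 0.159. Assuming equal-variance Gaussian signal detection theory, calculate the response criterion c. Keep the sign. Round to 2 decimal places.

c = 0.28

z(0.668) = 0.4344, z(0.159) = -0.9986
c = −½·[z(H) + z(FA)] = −0.5 × (0.4344 + (-0.9986)) = 0.2821
c > 0: the assay has a conservative response bias.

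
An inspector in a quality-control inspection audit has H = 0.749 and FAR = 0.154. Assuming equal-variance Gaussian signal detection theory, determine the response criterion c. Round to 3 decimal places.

z(0.749) = 0.6713, z(0.154) = -1.0194
c = −½·[z(H) + z(FA)] = −0.5 × (0.6713 + (-1.0194)) = 0.17405
c > 0: the inspector has a conservative response bias.

c = 0.174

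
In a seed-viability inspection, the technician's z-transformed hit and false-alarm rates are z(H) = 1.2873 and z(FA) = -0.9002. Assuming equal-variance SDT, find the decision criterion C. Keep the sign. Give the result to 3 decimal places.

c = −½·[z(H) + z(FA)] = −½·(1.2873 + (-0.9002)) = -0.19355
c < 0: the technician has a liberal response bias.

C = -0.194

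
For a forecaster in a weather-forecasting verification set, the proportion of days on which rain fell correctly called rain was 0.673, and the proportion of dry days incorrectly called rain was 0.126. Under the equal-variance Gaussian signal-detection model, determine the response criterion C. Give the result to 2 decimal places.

C = 0.35

z(H) = 0.4482
z(FA) = -1.1455
c = −½·[z(H) + z(FA)] = −0.5 × (0.4482 + (-1.1455)) = 0.34865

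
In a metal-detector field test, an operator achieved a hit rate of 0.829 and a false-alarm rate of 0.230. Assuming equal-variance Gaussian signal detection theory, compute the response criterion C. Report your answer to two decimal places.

z(H) = 0.950
z(FA) = -0.739
c = −½·[z(H) + z(FA)] = −0.5 × (0.950 + (-0.739)) = -0.1055
c < 0: the operator has a liberal response bias.

C = -0.11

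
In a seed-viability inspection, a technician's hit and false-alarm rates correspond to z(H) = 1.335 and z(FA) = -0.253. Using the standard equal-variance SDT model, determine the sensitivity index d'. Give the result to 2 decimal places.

d' = z(H) − z(FA) = 1.335 − (-0.253) = 1.588

d' = 1.59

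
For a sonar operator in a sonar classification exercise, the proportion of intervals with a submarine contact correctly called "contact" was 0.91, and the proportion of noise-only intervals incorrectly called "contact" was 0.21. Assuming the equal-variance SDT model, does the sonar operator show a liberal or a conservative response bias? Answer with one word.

z(H) = 1.341, z(FA) = -0.806
c = −½·(z(H) + z(FA)) = -0.2675
c < 0 → liberal criterion (biased toward responding “yes”).

liberal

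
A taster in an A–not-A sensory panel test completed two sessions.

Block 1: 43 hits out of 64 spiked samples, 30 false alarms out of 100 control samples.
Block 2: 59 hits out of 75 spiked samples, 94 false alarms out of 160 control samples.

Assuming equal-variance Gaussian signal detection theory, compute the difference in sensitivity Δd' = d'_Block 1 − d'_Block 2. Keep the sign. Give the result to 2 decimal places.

Δd' = 0.40

Block 1: z(0.6719) = 0.445, z(0.3000) = -0.524, d' = 0.969
Block 2: z(0.7867) = 0.795, z(0.5875) = 0.221, d' = 0.574
Δd' = d'_Block 1 − d'_Block 2 = 0.969 − 0.574 = 0.395
Block 1 has the higher sensitivity.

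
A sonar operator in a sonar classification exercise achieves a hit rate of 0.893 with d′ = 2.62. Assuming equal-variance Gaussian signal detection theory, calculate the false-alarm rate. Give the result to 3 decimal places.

false-alarm rate = 0.084

z(hit rate) = z(0.893) = 1.2426
z(FA) = z(H) − d' = 1.2426 − 2.62 = -1.3774
false-alarm rate = Φ(-1.3774) = 0.0842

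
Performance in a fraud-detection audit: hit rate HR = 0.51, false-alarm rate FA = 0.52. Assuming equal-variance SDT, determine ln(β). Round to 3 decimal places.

Φ⁻¹(0.51) = 0.0251, Φ⁻¹(0.52) = 0.0502
ln β = −½·[z(H)² − z(FA)²] = −0.5 × (0.0006 − 0.0025) = 0.00095

ln β = 0.001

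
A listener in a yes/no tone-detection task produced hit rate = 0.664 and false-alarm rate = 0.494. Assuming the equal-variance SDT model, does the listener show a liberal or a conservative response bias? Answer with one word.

z(H) = 0.423, z(FA) = -0.015
c = −½·(z(H) + z(FA)) = -0.204
c < 0 → liberal criterion (biased toward responding “yes”).

liberal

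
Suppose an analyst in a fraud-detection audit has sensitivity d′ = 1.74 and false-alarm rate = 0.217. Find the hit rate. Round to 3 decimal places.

hit rate = 0.831

z(false-alarm rate) = z(0.217) = -0.7824
z(H) = z(FA) + d' = -0.7824 + 1.74 = 0.9576
hit rate = Φ(0.9576) = 0.8309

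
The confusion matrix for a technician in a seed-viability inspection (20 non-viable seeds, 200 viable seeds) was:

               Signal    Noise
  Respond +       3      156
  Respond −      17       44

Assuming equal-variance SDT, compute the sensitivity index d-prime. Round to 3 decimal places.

d-prime = -1.809

H = 3/20 = 0.1500
FA = 156/200 = 0.7800
z(0.1500) = -1.0364, z(0.7800) = 0.7722
d' = z(H) − z(FA) = -1.0364 − 0.7722 = -1.8086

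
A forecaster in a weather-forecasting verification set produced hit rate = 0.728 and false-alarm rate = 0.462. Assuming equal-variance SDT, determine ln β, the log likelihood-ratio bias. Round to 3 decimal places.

Φ⁻¹(0.728) = 0.6068, Φ⁻¹(0.462) = -0.0954
ln β = −½·[z(H)² − z(FA)²] = −0.5 × (0.3682 − 0.0091) = -0.17955

ln β = -0.180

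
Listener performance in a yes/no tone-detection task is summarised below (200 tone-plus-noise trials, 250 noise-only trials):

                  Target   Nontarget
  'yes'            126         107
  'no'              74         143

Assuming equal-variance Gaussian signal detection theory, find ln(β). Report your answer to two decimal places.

H = 126/200 = 0.6300
FA = 107/250 = 0.4280
Φ⁻¹(0.6300) = 0.332, Φ⁻¹(0.4280) = -0.181
ln β = −½·[z(H)² − z(FA)²] = −0.5 × (0.110 − 0.033) = -0.0385

ln β = -0.04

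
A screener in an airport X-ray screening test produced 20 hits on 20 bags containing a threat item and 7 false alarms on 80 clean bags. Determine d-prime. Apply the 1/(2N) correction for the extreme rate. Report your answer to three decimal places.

d-prime = 3.316

The hit rate is 20/20 = 1, so apply the 1/(2N) correction: H → 1 − 1/(2·20) = 0.97500.
z(H) = z(0.97500) = 1.9600
z(FA) = z(0.08750) = -1.3563
d' = 1.9600 − (-1.3563) = 3.3163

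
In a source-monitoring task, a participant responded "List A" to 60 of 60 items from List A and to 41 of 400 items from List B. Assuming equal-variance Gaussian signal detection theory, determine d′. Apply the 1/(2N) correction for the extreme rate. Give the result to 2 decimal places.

The hit rate is 60/60 = 1, so apply the 1/(2N) correction: H → 1 − 1/(2·60) = 0.99167.
z(H) = z(0.99167) = 2.394
z(FA) = z(0.10250) = -1.267
d' = 2.394 − (-1.267) = 3.661

d′ = 3.66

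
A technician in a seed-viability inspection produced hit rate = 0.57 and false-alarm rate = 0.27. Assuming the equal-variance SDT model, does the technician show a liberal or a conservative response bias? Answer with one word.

conservative

z(H) = 0.176, z(FA) = -0.613
c = −½·(z(H) + z(FA)) = 0.2185
c > 0 → conservative criterion (biased toward responding “no”).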